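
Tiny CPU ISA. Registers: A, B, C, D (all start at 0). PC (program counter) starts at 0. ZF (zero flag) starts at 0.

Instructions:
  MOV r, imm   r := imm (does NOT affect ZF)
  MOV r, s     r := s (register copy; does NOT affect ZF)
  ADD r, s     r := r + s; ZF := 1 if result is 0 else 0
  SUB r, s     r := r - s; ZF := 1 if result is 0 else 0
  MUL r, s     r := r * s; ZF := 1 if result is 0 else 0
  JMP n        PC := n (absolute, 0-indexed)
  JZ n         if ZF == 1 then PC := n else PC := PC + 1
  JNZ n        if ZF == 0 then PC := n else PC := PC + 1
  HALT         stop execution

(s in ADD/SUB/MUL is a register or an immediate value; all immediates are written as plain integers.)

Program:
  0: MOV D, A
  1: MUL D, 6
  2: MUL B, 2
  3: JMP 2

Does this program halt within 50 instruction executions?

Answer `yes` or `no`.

Answer: no

Derivation:
Step 1: PC=0 exec 'MOV D, A'. After: A=0 B=0 C=0 D=0 ZF=0 PC=1
Step 2: PC=1 exec 'MUL D, 6'. After: A=0 B=0 C=0 D=0 ZF=1 PC=2
Step 3: PC=2 exec 'MUL B, 2'. After: A=0 B=0 C=0 D=0 ZF=1 PC=3
Step 4: PC=3 exec 'JMP 2'. After: A=0 B=0 C=0 D=0 ZF=1 PC=2
State after step 4 equals state after step 2: the program is in a cycle of length 2 and will never halt.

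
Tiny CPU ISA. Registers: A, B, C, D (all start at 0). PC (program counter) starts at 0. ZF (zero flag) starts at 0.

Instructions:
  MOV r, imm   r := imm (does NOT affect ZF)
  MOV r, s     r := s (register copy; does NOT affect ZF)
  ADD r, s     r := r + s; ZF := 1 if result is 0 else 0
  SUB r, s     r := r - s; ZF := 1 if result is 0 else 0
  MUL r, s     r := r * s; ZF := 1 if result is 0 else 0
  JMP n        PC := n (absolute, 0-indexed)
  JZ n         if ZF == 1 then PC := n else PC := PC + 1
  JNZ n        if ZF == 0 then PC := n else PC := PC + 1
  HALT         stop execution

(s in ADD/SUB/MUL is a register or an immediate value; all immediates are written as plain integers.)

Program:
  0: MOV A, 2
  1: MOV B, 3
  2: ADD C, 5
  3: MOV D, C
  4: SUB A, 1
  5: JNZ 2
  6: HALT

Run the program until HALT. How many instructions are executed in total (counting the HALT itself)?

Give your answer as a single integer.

Step 1: PC=0 exec 'MOV A, 2'. After: A=2 B=0 C=0 D=0 ZF=0 PC=1
Step 2: PC=1 exec 'MOV B, 3'. After: A=2 B=3 C=0 D=0 ZF=0 PC=2
Step 3: PC=2 exec 'ADD C, 5'. After: A=2 B=3 C=5 D=0 ZF=0 PC=3
Step 4: PC=3 exec 'MOV D, C'. After: A=2 B=3 C=5 D=5 ZF=0 PC=4
Step 5: PC=4 exec 'SUB A, 1'. After: A=1 B=3 C=5 D=5 ZF=0 PC=5
Step 6: PC=5 exec 'JNZ 2'. After: A=1 B=3 C=5 D=5 ZF=0 PC=2
Step 7: PC=2 exec 'ADD C, 5'. After: A=1 B=3 C=10 D=5 ZF=0 PC=3
Step 8: PC=3 exec 'MOV D, C'. After: A=1 B=3 C=10 D=10 ZF=0 PC=4
Step 9: PC=4 exec 'SUB A, 1'. After: A=0 B=3 C=10 D=10 ZF=1 PC=5
Step 10: PC=5 exec 'JNZ 2'. After: A=0 B=3 C=10 D=10 ZF=1 PC=6
Step 11: PC=6 exec 'HALT'. After: A=0 B=3 C=10 D=10 ZF=1 PC=6 HALTED
Total instructions executed: 11

Answer: 11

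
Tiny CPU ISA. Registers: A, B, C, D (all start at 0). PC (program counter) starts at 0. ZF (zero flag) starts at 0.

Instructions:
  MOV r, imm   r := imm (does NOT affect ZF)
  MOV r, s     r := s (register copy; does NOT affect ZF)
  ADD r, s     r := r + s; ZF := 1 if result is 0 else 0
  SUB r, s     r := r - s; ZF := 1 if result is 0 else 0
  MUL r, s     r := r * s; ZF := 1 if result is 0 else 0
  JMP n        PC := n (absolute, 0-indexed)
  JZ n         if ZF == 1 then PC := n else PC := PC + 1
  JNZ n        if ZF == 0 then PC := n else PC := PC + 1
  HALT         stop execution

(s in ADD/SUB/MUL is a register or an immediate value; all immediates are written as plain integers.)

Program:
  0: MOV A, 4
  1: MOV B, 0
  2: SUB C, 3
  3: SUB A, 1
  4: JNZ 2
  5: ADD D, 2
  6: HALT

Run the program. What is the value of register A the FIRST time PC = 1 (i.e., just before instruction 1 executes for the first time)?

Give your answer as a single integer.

Step 1: PC=0 exec 'MOV A, 4'. After: A=4 B=0 C=0 D=0 ZF=0 PC=1
First time PC=1: A=4

4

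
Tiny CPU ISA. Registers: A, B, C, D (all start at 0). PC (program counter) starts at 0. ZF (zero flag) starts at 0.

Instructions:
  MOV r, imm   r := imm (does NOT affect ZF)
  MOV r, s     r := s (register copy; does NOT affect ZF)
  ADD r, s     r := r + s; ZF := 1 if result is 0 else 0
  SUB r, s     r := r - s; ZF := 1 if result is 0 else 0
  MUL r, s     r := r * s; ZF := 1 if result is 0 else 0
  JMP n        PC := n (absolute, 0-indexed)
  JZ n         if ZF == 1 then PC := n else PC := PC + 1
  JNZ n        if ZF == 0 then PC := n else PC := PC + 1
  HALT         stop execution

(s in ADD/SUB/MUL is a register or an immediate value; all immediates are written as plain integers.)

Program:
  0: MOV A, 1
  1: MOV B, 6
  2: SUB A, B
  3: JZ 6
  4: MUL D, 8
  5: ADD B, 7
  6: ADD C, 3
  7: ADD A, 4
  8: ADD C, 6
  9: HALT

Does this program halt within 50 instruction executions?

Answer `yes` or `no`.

Answer: yes

Derivation:
Step 1: PC=0 exec 'MOV A, 1'. After: A=1 B=0 C=0 D=0 ZF=0 PC=1
Step 2: PC=1 exec 'MOV B, 6'. After: A=1 B=6 C=0 D=0 ZF=0 PC=2
Step 3: PC=2 exec 'SUB A, B'. After: A=-5 B=6 C=0 D=0 ZF=0 PC=3
Step 4: PC=3 exec 'JZ 6'. After: A=-5 B=6 C=0 D=0 ZF=0 PC=4
Step 5: PC=4 exec 'MUL D, 8'. After: A=-5 B=6 C=0 D=0 ZF=1 PC=5
Step 6: PC=5 exec 'ADD B, 7'. After: A=-5 B=13 C=0 D=0 ZF=0 PC=6
Step 7: PC=6 exec 'ADD C, 3'. After: A=-5 B=13 C=3 D=0 ZF=0 PC=7
Step 8: PC=7 exec 'ADD A, 4'. After: A=-1 B=13 C=3 D=0 ZF=0 PC=8
Step 9: PC=8 exec 'ADD C, 6'. After: A=-1 B=13 C=9 D=0 ZF=0 PC=9
Step 10: PC=9 exec 'HALT'. After: A=-1 B=13 C=9 D=0 ZF=0 PC=9 HALTED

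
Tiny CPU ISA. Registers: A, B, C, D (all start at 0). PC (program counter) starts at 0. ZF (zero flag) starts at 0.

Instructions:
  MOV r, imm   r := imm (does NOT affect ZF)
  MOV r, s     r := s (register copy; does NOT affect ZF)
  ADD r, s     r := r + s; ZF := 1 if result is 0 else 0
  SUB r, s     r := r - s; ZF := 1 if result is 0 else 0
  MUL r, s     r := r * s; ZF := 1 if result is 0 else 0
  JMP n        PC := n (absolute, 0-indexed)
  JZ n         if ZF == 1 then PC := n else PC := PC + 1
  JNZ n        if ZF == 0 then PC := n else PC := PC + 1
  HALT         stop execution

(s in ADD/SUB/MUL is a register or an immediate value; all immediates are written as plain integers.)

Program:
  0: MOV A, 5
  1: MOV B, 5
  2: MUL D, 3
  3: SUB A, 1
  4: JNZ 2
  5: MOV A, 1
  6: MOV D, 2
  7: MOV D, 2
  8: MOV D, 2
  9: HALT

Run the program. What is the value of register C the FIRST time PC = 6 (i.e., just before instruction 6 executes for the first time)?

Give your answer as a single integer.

Step 1: PC=0 exec 'MOV A, 5'. After: A=5 B=0 C=0 D=0 ZF=0 PC=1
Step 2: PC=1 exec 'MOV B, 5'. After: A=5 B=5 C=0 D=0 ZF=0 PC=2
Step 3: PC=2 exec 'MUL D, 3'. After: A=5 B=5 C=0 D=0 ZF=1 PC=3
Step 4: PC=3 exec 'SUB A, 1'. After: A=4 B=5 C=0 D=0 ZF=0 PC=4
Step 5: PC=4 exec 'JNZ 2'. After: A=4 B=5 C=0 D=0 ZF=0 PC=2
Step 6: PC=2 exec 'MUL D, 3'. After: A=4 B=5 C=0 D=0 ZF=1 PC=3
Step 7: PC=3 exec 'SUB A, 1'. After: A=3 B=5 C=0 D=0 ZF=0 PC=4
Step 8: PC=4 exec 'JNZ 2'. After: A=3 B=5 C=0 D=0 ZF=0 PC=2
Step 9: PC=2 exec 'MUL D, 3'. After: A=3 B=5 C=0 D=0 ZF=1 PC=3
Step 10: PC=3 exec 'SUB A, 1'. After: A=2 B=5 C=0 D=0 ZF=0 PC=4
Step 11: PC=4 exec 'JNZ 2'. After: A=2 B=5 C=0 D=0 ZF=0 PC=2
Step 12: PC=2 exec 'MUL D, 3'. After: A=2 B=5 C=0 D=0 ZF=1 PC=3
Step 13: PC=3 exec 'SUB A, 1'. After: A=1 B=5 C=0 D=0 ZF=0 PC=4
Step 14: PC=4 exec 'JNZ 2'. After: A=1 B=5 C=0 D=0 ZF=0 PC=2
Step 15: PC=2 exec 'MUL D, 3'. After: A=1 B=5 C=0 D=0 ZF=1 PC=3
Step 16: PC=3 exec 'SUB A, 1'. After: A=0 B=5 C=0 D=0 ZF=1 PC=4
Step 17: PC=4 exec 'JNZ 2'. After: A=0 B=5 C=0 D=0 ZF=1 PC=5
Step 18: PC=5 exec 'MOV A, 1'. After: A=1 B=5 C=0 D=0 ZF=1 PC=6
First time PC=6: C=0

0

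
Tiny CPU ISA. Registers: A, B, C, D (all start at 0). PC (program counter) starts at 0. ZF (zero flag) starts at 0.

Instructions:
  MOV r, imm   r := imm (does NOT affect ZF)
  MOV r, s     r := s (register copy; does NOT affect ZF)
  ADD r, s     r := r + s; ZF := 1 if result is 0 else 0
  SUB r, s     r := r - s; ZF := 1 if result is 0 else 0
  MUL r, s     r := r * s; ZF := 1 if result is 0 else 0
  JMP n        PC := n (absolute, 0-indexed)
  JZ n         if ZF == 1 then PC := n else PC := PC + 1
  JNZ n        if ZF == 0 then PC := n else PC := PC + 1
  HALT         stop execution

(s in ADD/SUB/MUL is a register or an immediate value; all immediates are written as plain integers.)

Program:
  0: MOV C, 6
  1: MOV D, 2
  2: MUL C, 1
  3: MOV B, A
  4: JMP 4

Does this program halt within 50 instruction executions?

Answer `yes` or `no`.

Answer: no

Derivation:
Step 1: PC=0 exec 'MOV C, 6'. After: A=0 B=0 C=6 D=0 ZF=0 PC=1
Step 2: PC=1 exec 'MOV D, 2'. After: A=0 B=0 C=6 D=2 ZF=0 PC=2
Step 3: PC=2 exec 'MUL C, 1'. After: A=0 B=0 C=6 D=2 ZF=0 PC=3
Step 4: PC=3 exec 'MOV B, A'. After: A=0 B=0 C=6 D=2 ZF=0 PC=4
Step 5: PC=4 exec 'JMP 4'. After: A=0 B=0 C=6 D=2 ZF=0 PC=4
State after step 5 equals state after step 4: the program is in a cycle of length 1 and will never halt.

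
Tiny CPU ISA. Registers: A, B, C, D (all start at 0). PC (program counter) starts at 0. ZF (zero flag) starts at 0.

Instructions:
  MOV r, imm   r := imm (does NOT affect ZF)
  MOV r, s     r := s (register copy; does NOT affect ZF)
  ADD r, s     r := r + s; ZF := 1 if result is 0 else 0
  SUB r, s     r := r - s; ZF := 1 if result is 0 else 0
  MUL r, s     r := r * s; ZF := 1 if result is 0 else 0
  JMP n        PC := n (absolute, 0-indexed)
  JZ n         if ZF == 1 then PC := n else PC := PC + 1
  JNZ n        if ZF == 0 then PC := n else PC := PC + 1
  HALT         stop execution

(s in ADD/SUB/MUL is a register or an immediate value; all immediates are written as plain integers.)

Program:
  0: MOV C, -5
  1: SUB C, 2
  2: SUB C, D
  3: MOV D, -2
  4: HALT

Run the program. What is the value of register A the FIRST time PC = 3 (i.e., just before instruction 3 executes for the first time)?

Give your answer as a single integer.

Step 1: PC=0 exec 'MOV C, -5'. After: A=0 B=0 C=-5 D=0 ZF=0 PC=1
Step 2: PC=1 exec 'SUB C, 2'. After: A=0 B=0 C=-7 D=0 ZF=0 PC=2
Step 3: PC=2 exec 'SUB C, D'. After: A=0 B=0 C=-7 D=0 ZF=0 PC=3
First time PC=3: A=0

0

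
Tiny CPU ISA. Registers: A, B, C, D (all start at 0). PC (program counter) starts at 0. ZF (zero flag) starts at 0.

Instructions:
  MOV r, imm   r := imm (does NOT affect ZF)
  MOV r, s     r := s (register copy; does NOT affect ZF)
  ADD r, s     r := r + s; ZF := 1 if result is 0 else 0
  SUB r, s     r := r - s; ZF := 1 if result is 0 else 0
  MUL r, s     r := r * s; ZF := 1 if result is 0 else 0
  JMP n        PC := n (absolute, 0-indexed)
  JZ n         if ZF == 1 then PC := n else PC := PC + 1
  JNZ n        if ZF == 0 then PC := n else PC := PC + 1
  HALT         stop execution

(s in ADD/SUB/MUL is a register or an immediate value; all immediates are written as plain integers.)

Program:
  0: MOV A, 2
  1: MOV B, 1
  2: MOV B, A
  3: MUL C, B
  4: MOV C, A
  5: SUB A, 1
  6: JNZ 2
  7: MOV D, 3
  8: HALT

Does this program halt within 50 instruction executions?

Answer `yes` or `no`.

Answer: yes

Derivation:
Step 1: PC=0 exec 'MOV A, 2'. After: A=2 B=0 C=0 D=0 ZF=0 PC=1
Step 2: PC=1 exec 'MOV B, 1'. After: A=2 B=1 C=0 D=0 ZF=0 PC=2
Step 3: PC=2 exec 'MOV B, A'. After: A=2 B=2 C=0 D=0 ZF=0 PC=3
Step 4: PC=3 exec 'MUL C, B'. After: A=2 B=2 C=0 D=0 ZF=1 PC=4
Step 5: PC=4 exec 'MOV C, A'. After: A=2 B=2 C=2 D=0 ZF=1 PC=5
Step 6: PC=5 exec 'SUB A, 1'. After: A=1 B=2 C=2 D=0 ZF=0 PC=6
Step 7: PC=6 exec 'JNZ 2'. After: A=1 B=2 C=2 D=0 ZF=0 PC=2
Step 8: PC=2 exec 'MOV B, A'. After: A=1 B=1 C=2 D=0 ZF=0 PC=3
Step 9: PC=3 exec 'MUL C, B'. After: A=1 B=1 C=2 D=0 ZF=0 PC=4
Step 10: PC=4 exec 'MOV C, A'. After: A=1 B=1 C=1 D=0 ZF=0 PC=5
Step 11: PC=5 exec 'SUB A, 1'. After: A=0 B=1 C=1 D=0 ZF=1 PC=6
Step 12: PC=6 exec 'JNZ 2'. After: A=0 B=1 C=1 D=0 ZF=1 PC=7
Step 13: PC=7 exec 'MOV D, 3'. After: A=0 B=1 C=1 D=3 ZF=1 PC=8
Step 14: PC=8 exec 'HALT'. After: A=0 B=1 C=1 D=3 ZF=1 PC=8 HALTED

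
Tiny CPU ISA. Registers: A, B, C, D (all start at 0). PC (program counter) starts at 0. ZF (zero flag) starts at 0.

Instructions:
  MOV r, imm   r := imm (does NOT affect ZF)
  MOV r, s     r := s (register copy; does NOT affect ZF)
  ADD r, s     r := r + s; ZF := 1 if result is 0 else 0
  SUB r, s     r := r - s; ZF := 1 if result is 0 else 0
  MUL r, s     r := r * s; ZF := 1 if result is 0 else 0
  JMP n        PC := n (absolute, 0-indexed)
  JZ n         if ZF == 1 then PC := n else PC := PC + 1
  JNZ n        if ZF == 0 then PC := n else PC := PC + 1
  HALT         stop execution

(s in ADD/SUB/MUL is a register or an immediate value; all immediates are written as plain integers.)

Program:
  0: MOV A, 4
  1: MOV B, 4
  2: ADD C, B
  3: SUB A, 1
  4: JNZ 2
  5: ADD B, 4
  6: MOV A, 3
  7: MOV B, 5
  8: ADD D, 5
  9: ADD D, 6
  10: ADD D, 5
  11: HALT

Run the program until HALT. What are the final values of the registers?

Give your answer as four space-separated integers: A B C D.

Step 1: PC=0 exec 'MOV A, 4'. After: A=4 B=0 C=0 D=0 ZF=0 PC=1
Step 2: PC=1 exec 'MOV B, 4'. After: A=4 B=4 C=0 D=0 ZF=0 PC=2
Step 3: PC=2 exec 'ADD C, B'. After: A=4 B=4 C=4 D=0 ZF=0 PC=3
Step 4: PC=3 exec 'SUB A, 1'. After: A=3 B=4 C=4 D=0 ZF=0 PC=4
Step 5: PC=4 exec 'JNZ 2'. After: A=3 B=4 C=4 D=0 ZF=0 PC=2
Step 6: PC=2 exec 'ADD C, B'. After: A=3 B=4 C=8 D=0 ZF=0 PC=3
Step 7: PC=3 exec 'SUB A, 1'. After: A=2 B=4 C=8 D=0 ZF=0 PC=4
Step 8: PC=4 exec 'JNZ 2'. After: A=2 B=4 C=8 D=0 ZF=0 PC=2
Step 9: PC=2 exec 'ADD C, B'. After: A=2 B=4 C=12 D=0 ZF=0 PC=3
Step 10: PC=3 exec 'SUB A, 1'. After: A=1 B=4 C=12 D=0 ZF=0 PC=4
Step 11: PC=4 exec 'JNZ 2'. After: A=1 B=4 C=12 D=0 ZF=0 PC=2
Step 12: PC=2 exec 'ADD C, B'. After: A=1 B=4 C=16 D=0 ZF=0 PC=3
Step 13: PC=3 exec 'SUB A, 1'. After: A=0 B=4 C=16 D=0 ZF=1 PC=4
Step 14: PC=4 exec 'JNZ 2'. After: A=0 B=4 C=16 D=0 ZF=1 PC=5
Step 15: PC=5 exec 'ADD B, 4'. After: A=0 B=8 C=16 D=0 ZF=0 PC=6
Step 16: PC=6 exec 'MOV A, 3'. After: A=3 B=8 C=16 D=0 ZF=0 PC=7
Step 17: PC=7 exec 'MOV B, 5'. After: A=3 B=5 C=16 D=0 ZF=0 PC=8
Step 18: PC=8 exec 'ADD D, 5'. After: A=3 B=5 C=16 D=5 ZF=0 PC=9
Step 19: PC=9 exec 'ADD D, 6'. After: A=3 B=5 C=16 D=11 ZF=0 PC=10
Step 20: PC=10 exec 'ADD D, 5'. After: A=3 B=5 C=16 D=16 ZF=0 PC=11
Step 21: PC=11 exec 'HALT'. After: A=3 B=5 C=16 D=16 ZF=0 PC=11 HALTED

Answer: 3 5 16 16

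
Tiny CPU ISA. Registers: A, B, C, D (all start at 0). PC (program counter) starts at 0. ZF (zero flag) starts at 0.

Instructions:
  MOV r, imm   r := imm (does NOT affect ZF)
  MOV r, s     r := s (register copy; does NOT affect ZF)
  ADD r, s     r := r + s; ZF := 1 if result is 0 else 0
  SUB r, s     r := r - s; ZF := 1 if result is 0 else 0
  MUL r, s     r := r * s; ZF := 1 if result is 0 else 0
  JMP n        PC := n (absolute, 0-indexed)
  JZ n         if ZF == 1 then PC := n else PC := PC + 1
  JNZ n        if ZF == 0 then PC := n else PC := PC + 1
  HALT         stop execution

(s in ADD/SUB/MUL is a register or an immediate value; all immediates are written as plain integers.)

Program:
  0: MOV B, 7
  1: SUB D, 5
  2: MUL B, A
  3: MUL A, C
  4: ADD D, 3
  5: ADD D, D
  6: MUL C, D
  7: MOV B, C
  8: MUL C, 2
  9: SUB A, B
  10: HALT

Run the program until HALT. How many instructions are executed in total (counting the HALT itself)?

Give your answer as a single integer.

Step 1: PC=0 exec 'MOV B, 7'. After: A=0 B=7 C=0 D=0 ZF=0 PC=1
Step 2: PC=1 exec 'SUB D, 5'. After: A=0 B=7 C=0 D=-5 ZF=0 PC=2
Step 3: PC=2 exec 'MUL B, A'. After: A=0 B=0 C=0 D=-5 ZF=1 PC=3
Step 4: PC=3 exec 'MUL A, C'. After: A=0 B=0 C=0 D=-5 ZF=1 PC=4
Step 5: PC=4 exec 'ADD D, 3'. After: A=0 B=0 C=0 D=-2 ZF=0 PC=5
Step 6: PC=5 exec 'ADD D, D'. After: A=0 B=0 C=0 D=-4 ZF=0 PC=6
Step 7: PC=6 exec 'MUL C, D'. After: A=0 B=0 C=0 D=-4 ZF=1 PC=7
Step 8: PC=7 exec 'MOV B, C'. After: A=0 B=0 C=0 D=-4 ZF=1 PC=8
Step 9: PC=8 exec 'MUL C, 2'. After: A=0 B=0 C=0 D=-4 ZF=1 PC=9
Step 10: PC=9 exec 'SUB A, B'. After: A=0 B=0 C=0 D=-4 ZF=1 PC=10
Step 11: PC=10 exec 'HALT'. After: A=0 B=0 C=0 D=-4 ZF=1 PC=10 HALTED
Total instructions executed: 11

Answer: 11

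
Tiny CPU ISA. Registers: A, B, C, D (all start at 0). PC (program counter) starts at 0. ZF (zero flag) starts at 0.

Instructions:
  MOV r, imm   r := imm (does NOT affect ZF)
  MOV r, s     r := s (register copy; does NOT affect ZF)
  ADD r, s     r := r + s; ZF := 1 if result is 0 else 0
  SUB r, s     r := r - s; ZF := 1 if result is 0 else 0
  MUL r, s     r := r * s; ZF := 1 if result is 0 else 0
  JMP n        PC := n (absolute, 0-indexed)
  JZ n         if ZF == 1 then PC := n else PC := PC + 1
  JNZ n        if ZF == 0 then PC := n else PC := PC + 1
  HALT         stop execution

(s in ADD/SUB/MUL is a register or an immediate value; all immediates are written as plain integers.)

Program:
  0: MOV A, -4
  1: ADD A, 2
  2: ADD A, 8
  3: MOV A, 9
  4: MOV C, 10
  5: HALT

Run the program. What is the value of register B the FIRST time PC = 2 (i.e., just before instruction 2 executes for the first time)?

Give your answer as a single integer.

Step 1: PC=0 exec 'MOV A, -4'. After: A=-4 B=0 C=0 D=0 ZF=0 PC=1
Step 2: PC=1 exec 'ADD A, 2'. After: A=-2 B=0 C=0 D=0 ZF=0 PC=2
First time PC=2: B=0

0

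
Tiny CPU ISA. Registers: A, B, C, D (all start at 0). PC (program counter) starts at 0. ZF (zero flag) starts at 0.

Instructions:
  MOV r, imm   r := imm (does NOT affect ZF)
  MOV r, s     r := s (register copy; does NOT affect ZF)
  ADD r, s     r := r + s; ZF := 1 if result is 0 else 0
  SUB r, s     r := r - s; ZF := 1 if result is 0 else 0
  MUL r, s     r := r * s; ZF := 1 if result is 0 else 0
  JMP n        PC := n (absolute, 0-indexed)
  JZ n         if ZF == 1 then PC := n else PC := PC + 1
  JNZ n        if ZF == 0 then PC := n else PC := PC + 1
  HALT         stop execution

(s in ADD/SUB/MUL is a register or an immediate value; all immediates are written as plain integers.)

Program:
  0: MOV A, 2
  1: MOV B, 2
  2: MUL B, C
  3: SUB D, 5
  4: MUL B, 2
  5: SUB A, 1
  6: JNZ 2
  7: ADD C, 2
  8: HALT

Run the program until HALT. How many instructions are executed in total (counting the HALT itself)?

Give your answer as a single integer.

Answer: 14

Derivation:
Step 1: PC=0 exec 'MOV A, 2'. After: A=2 B=0 C=0 D=0 ZF=0 PC=1
Step 2: PC=1 exec 'MOV B, 2'. After: A=2 B=2 C=0 D=0 ZF=0 PC=2
Step 3: PC=2 exec 'MUL B, C'. After: A=2 B=0 C=0 D=0 ZF=1 PC=3
Step 4: PC=3 exec 'SUB D, 5'. After: A=2 B=0 C=0 D=-5 ZF=0 PC=4
Step 5: PC=4 exec 'MUL B, 2'. After: A=2 B=0 C=0 D=-5 ZF=1 PC=5
Step 6: PC=5 exec 'SUB A, 1'. After: A=1 B=0 C=0 D=-5 ZF=0 PC=6
Step 7: PC=6 exec 'JNZ 2'. After: A=1 B=0 C=0 D=-5 ZF=0 PC=2
Step 8: PC=2 exec 'MUL B, C'. After: A=1 B=0 C=0 D=-5 ZF=1 PC=3
Step 9: PC=3 exec 'SUB D, 5'. After: A=1 B=0 C=0 D=-10 ZF=0 PC=4
Step 10: PC=4 exec 'MUL B, 2'. After: A=1 B=0 C=0 D=-10 ZF=1 PC=5
Step 11: PC=5 exec 'SUB A, 1'. After: A=0 B=0 C=0 D=-10 ZF=1 PC=6
Step 12: PC=6 exec 'JNZ 2'. After: A=0 B=0 C=0 D=-10 ZF=1 PC=7
Step 13: PC=7 exec 'ADD C, 2'. After: A=0 B=0 C=2 D=-10 ZF=0 PC=8
Step 14: PC=8 exec 'HALT'. After: A=0 B=0 C=2 D=-10 ZF=0 PC=8 HALTED
Total instructions executed: 14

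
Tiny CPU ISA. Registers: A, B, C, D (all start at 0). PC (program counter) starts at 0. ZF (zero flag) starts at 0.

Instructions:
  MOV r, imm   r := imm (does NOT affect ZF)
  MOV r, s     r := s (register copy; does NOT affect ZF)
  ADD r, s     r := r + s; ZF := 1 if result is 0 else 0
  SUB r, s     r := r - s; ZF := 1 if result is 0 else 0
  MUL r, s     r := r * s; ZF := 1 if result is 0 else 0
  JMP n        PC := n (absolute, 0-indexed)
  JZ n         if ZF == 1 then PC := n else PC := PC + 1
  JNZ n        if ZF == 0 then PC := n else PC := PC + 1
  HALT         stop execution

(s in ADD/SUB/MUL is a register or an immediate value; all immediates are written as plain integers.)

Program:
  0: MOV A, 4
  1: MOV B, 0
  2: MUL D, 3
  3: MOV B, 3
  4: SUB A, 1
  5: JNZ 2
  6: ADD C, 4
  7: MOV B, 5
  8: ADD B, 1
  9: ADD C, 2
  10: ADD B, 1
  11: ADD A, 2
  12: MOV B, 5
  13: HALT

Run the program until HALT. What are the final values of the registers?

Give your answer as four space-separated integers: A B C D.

Step 1: PC=0 exec 'MOV A, 4'. After: A=4 B=0 C=0 D=0 ZF=0 PC=1
Step 2: PC=1 exec 'MOV B, 0'. After: A=4 B=0 C=0 D=0 ZF=0 PC=2
Step 3: PC=2 exec 'MUL D, 3'. After: A=4 B=0 C=0 D=0 ZF=1 PC=3
Step 4: PC=3 exec 'MOV B, 3'. After: A=4 B=3 C=0 D=0 ZF=1 PC=4
Step 5: PC=4 exec 'SUB A, 1'. After: A=3 B=3 C=0 D=0 ZF=0 PC=5
Step 6: PC=5 exec 'JNZ 2'. After: A=3 B=3 C=0 D=0 ZF=0 PC=2
Step 7: PC=2 exec 'MUL D, 3'. After: A=3 B=3 C=0 D=0 ZF=1 PC=3
Step 8: PC=3 exec 'MOV B, 3'. After: A=3 B=3 C=0 D=0 ZF=1 PC=4
Step 9: PC=4 exec 'SUB A, 1'. After: A=2 B=3 C=0 D=0 ZF=0 PC=5
Step 10: PC=5 exec 'JNZ 2'. After: A=2 B=3 C=0 D=0 ZF=0 PC=2
Step 11: PC=2 exec 'MUL D, 3'. After: A=2 B=3 C=0 D=0 ZF=1 PC=3
Step 12: PC=3 exec 'MOV B, 3'. After: A=2 B=3 C=0 D=0 ZF=1 PC=4
Step 13: PC=4 exec 'SUB A, 1'. After: A=1 B=3 C=0 D=0 ZF=0 PC=5
Step 14: PC=5 exec 'JNZ 2'. After: A=1 B=3 C=0 D=0 ZF=0 PC=2
Step 15: PC=2 exec 'MUL D, 3'. After: A=1 B=3 C=0 D=0 ZF=1 PC=3
Step 16: PC=3 exec 'MOV B, 3'. After: A=1 B=3 C=0 D=0 ZF=1 PC=4
Step 17: PC=4 exec 'SUB A, 1'. After: A=0 B=3 C=0 D=0 ZF=1 PC=5
Step 18: PC=5 exec 'JNZ 2'. After: A=0 B=3 C=0 D=0 ZF=1 PC=6
Step 19: PC=6 exec 'ADD C, 4'. After: A=0 B=3 C=4 D=0 ZF=0 PC=7
Step 20: PC=7 exec 'MOV B, 5'. After: A=0 B=5 C=4 D=0 ZF=0 PC=8
Step 21: PC=8 exec 'ADD B, 1'. After: A=0 B=6 C=4 D=0 ZF=0 PC=9
Step 22: PC=9 exec 'ADD C, 2'. After: A=0 B=6 C=6 D=0 ZF=0 PC=10
Step 23: PC=10 exec 'ADD B, 1'. After: A=0 B=7 C=6 D=0 ZF=0 PC=11
Step 24: PC=11 exec 'ADD A, 2'. After: A=2 B=7 C=6 D=0 ZF=0 PC=12
Step 25: PC=12 exec 'MOV B, 5'. After: A=2 B=5 C=6 D=0 ZF=0 PC=13
Step 26: PC=13 exec 'HALT'. After: A=2 B=5 C=6 D=0 ZF=0 PC=13 HALTED

Answer: 2 5 6 0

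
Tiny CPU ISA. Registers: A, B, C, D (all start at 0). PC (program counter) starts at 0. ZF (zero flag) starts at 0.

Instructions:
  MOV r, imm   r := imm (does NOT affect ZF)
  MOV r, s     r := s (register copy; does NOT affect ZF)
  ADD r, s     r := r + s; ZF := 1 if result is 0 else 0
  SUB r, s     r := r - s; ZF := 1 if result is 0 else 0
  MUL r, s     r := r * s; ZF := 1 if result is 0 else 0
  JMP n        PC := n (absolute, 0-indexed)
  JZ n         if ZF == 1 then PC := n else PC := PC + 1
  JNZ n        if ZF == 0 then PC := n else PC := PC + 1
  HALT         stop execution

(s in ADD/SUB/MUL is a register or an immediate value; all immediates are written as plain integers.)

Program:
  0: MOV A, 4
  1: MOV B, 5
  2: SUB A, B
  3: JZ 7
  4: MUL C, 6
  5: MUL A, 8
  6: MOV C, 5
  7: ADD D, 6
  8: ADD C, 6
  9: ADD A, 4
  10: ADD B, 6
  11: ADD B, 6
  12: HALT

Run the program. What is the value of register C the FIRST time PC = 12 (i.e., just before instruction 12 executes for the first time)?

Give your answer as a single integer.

Step 1: PC=0 exec 'MOV A, 4'. After: A=4 B=0 C=0 D=0 ZF=0 PC=1
Step 2: PC=1 exec 'MOV B, 5'. After: A=4 B=5 C=0 D=0 ZF=0 PC=2
Step 3: PC=2 exec 'SUB A, B'. After: A=-1 B=5 C=0 D=0 ZF=0 PC=3
Step 4: PC=3 exec 'JZ 7'. After: A=-1 B=5 C=0 D=0 ZF=0 PC=4
Step 5: PC=4 exec 'MUL C, 6'. After: A=-1 B=5 C=0 D=0 ZF=1 PC=5
Step 6: PC=5 exec 'MUL A, 8'. After: A=-8 B=5 C=0 D=0 ZF=0 PC=6
Step 7: PC=6 exec 'MOV C, 5'. After: A=-8 B=5 C=5 D=0 ZF=0 PC=7
Step 8: PC=7 exec 'ADD D, 6'. After: A=-8 B=5 C=5 D=6 ZF=0 PC=8
Step 9: PC=8 exec 'ADD C, 6'. After: A=-8 B=5 C=11 D=6 ZF=0 PC=9
Step 10: PC=9 exec 'ADD A, 4'. After: A=-4 B=5 C=11 D=6 ZF=0 PC=10
Step 11: PC=10 exec 'ADD B, 6'. After: A=-4 B=11 C=11 D=6 ZF=0 PC=11
Step 12: PC=11 exec 'ADD B, 6'. After: A=-4 B=17 C=11 D=6 ZF=0 PC=12
First time PC=12: C=11

11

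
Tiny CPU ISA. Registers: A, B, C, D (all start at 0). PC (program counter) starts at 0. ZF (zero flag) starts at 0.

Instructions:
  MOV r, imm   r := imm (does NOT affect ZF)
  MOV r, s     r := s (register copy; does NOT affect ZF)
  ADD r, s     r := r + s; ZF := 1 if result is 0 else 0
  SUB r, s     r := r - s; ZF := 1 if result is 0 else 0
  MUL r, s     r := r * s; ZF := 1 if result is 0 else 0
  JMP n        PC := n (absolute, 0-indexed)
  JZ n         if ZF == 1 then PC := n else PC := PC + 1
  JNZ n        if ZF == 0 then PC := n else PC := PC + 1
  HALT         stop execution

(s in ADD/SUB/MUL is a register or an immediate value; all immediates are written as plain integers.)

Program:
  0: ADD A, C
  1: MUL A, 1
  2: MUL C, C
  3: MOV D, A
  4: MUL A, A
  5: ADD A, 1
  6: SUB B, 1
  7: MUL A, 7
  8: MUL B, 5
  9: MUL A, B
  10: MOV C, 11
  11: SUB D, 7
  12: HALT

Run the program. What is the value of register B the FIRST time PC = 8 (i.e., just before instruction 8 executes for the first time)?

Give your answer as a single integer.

Step 1: PC=0 exec 'ADD A, C'. After: A=0 B=0 C=0 D=0 ZF=1 PC=1
Step 2: PC=1 exec 'MUL A, 1'. After: A=0 B=0 C=0 D=0 ZF=1 PC=2
Step 3: PC=2 exec 'MUL C, C'. After: A=0 B=0 C=0 D=0 ZF=1 PC=3
Step 4: PC=3 exec 'MOV D, A'. After: A=0 B=0 C=0 D=0 ZF=1 PC=4
Step 5: PC=4 exec 'MUL A, A'. After: A=0 B=0 C=0 D=0 ZF=1 PC=5
Step 6: PC=5 exec 'ADD A, 1'. After: A=1 B=0 C=0 D=0 ZF=0 PC=6
Step 7: PC=6 exec 'SUB B, 1'. After: A=1 B=-1 C=0 D=0 ZF=0 PC=7
Step 8: PC=7 exec 'MUL A, 7'. After: A=7 B=-1 C=0 D=0 ZF=0 PC=8
First time PC=8: B=-1

-1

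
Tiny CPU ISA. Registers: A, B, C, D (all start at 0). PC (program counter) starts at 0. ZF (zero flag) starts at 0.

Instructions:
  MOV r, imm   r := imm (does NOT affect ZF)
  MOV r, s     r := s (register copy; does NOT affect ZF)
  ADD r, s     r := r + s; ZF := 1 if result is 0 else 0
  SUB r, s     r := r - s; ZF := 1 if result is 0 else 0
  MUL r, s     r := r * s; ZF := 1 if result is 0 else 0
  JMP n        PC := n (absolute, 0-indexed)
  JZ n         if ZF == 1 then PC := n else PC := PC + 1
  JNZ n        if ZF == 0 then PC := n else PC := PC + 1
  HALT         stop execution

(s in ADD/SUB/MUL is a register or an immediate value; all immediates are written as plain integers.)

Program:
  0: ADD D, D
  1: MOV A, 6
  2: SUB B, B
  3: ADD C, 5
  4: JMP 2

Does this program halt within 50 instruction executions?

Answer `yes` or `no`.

Step 1: PC=0 exec 'ADD D, D'. After: A=0 B=0 C=0 D=0 ZF=1 PC=1
Step 2: PC=1 exec 'MOV A, 6'. After: A=6 B=0 C=0 D=0 ZF=1 PC=2
Step 3: PC=2 exec 'SUB B, B'. After: A=6 B=0 C=0 D=0 ZF=1 PC=3
Step 4: PC=3 exec 'ADD C, 5'. After: A=6 B=0 C=5 D=0 ZF=0 PC=4
Step 5: PC=4 exec 'JMP 2'. After: A=6 B=0 C=5 D=0 ZF=0 PC=2
Step 6: PC=2 exec 'SUB B, B'. After: A=6 B=0 C=5 D=0 ZF=1 PC=3
Step 7: PC=3 exec 'ADD C, 5'. After: A=6 B=0 C=10 D=0 ZF=0 PC=4
Step 8: PC=4 exec 'JMP 2'. After: A=6 B=0 C=10 D=0 ZF=0 PC=2
Step 9: PC=2 exec 'SUB B, B'. After: A=6 B=0 C=10 D=0 ZF=1 PC=3
Step 10: PC=3 exec 'ADD C, 5'. After: A=6 B=0 C=15 D=0 ZF=0 PC=4
Step 11: PC=4 exec 'JMP 2'. After: A=6 B=0 C=15 D=0 ZF=0 PC=2
Step 12: PC=2 exec 'SUB B, B'. After: A=6 B=0 C=15 D=0 ZF=1 PC=3
Step 13: PC=3 exec 'ADD C, 5'. After: A=6 B=0 C=20 D=0 ZF=0 PC=4
Step 14: PC=4 exec 'JMP 2'. After: A=6 B=0 C=20 D=0 ZF=0 PC=2
Step 15: PC=2 exec 'SUB B, B'. After: A=6 B=0 C=20 D=0 ZF=1 PC=3
After 50 steps: not halted. PC revisits the same instructions with no path to HALT; will never halt.

Answer: no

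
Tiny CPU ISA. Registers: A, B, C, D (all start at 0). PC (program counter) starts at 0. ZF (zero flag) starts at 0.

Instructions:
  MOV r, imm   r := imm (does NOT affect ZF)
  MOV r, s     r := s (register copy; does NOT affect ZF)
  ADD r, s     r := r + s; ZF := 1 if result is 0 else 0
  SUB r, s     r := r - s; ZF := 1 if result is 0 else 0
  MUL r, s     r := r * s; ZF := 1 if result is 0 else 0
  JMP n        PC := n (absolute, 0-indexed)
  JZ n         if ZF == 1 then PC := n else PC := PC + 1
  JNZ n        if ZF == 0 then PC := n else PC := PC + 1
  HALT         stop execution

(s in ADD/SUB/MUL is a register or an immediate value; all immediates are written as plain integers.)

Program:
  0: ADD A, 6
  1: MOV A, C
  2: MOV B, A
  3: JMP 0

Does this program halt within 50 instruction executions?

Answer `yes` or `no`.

Answer: no

Derivation:
Step 1: PC=0 exec 'ADD A, 6'. After: A=6 B=0 C=0 D=0 ZF=0 PC=1
Step 2: PC=1 exec 'MOV A, C'. After: A=0 B=0 C=0 D=0 ZF=0 PC=2
Step 3: PC=2 exec 'MOV B, A'. After: A=0 B=0 C=0 D=0 ZF=0 PC=3
Step 4: PC=3 exec 'JMP 0'. After: A=0 B=0 C=0 D=0 ZF=0 PC=0
State after step 4 equals the initial state: the program is in a cycle of length 4 and will never halt.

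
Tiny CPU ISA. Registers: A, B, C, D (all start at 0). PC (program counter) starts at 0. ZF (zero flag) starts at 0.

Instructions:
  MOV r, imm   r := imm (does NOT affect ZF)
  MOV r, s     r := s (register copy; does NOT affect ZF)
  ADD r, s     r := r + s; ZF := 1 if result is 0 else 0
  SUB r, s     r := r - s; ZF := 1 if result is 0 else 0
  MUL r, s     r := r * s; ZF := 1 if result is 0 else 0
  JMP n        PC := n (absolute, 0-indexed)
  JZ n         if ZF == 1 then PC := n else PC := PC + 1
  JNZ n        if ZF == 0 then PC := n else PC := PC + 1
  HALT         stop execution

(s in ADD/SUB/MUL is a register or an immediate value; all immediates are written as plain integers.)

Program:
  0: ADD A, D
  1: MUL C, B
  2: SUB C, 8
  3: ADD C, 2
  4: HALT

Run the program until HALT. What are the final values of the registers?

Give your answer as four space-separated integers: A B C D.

Answer: 0 0 -6 0

Derivation:
Step 1: PC=0 exec 'ADD A, D'. After: A=0 B=0 C=0 D=0 ZF=1 PC=1
Step 2: PC=1 exec 'MUL C, B'. After: A=0 B=0 C=0 D=0 ZF=1 PC=2
Step 3: PC=2 exec 'SUB C, 8'. After: A=0 B=0 C=-8 D=0 ZF=0 PC=3
Step 4: PC=3 exec 'ADD C, 2'. After: A=0 B=0 C=-6 D=0 ZF=0 PC=4
Step 5: PC=4 exec 'HALT'. After: A=0 B=0 C=-6 D=0 ZF=0 PC=4 HALTED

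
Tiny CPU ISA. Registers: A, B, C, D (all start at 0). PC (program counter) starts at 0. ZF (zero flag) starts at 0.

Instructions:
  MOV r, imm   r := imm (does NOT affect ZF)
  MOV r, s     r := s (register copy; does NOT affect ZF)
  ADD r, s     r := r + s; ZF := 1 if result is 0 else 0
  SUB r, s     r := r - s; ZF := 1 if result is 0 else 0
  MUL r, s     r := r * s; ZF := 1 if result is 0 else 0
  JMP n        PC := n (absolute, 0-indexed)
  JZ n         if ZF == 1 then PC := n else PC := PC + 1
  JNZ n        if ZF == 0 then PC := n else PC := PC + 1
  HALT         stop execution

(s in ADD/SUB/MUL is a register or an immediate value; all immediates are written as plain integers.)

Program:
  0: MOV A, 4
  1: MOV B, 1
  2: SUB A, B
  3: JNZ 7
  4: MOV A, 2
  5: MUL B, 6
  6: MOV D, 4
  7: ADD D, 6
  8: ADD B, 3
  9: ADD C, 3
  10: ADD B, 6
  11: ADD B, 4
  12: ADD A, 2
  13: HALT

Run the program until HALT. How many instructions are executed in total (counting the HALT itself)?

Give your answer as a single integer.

Answer: 11

Derivation:
Step 1: PC=0 exec 'MOV A, 4'. After: A=4 B=0 C=0 D=0 ZF=0 PC=1
Step 2: PC=1 exec 'MOV B, 1'. After: A=4 B=1 C=0 D=0 ZF=0 PC=2
Step 3: PC=2 exec 'SUB A, B'. After: A=3 B=1 C=0 D=0 ZF=0 PC=3
Step 4: PC=3 exec 'JNZ 7'. After: A=3 B=1 C=0 D=0 ZF=0 PC=7
Step 5: PC=7 exec 'ADD D, 6'. After: A=3 B=1 C=0 D=6 ZF=0 PC=8
Step 6: PC=8 exec 'ADD B, 3'. After: A=3 B=4 C=0 D=6 ZF=0 PC=9
Step 7: PC=9 exec 'ADD C, 3'. After: A=3 B=4 C=3 D=6 ZF=0 PC=10
Step 8: PC=10 exec 'ADD B, 6'. After: A=3 B=10 C=3 D=6 ZF=0 PC=11
Step 9: PC=11 exec 'ADD B, 4'. After: A=3 B=14 C=3 D=6 ZF=0 PC=12
Step 10: PC=12 exec 'ADD A, 2'. After: A=5 B=14 C=3 D=6 ZF=0 PC=13
Step 11: PC=13 exec 'HALT'. After: A=5 B=14 C=3 D=6 ZF=0 PC=13 HALTED
Total instructions executed: 11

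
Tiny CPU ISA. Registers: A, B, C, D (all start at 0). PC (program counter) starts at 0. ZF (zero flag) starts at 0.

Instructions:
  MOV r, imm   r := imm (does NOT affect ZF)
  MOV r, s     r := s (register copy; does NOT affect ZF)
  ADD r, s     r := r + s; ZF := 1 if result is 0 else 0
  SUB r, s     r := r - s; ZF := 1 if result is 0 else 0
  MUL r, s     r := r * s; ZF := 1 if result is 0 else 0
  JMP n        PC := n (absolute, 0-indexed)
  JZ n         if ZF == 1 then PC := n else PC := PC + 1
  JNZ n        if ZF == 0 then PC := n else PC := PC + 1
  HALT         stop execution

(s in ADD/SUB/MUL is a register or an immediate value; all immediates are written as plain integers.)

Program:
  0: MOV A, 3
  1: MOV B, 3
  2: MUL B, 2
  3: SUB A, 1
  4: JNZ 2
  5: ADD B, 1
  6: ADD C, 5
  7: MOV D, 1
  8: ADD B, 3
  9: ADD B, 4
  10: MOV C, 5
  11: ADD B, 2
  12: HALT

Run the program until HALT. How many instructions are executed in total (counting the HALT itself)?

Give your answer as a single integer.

Step 1: PC=0 exec 'MOV A, 3'. After: A=3 B=0 C=0 D=0 ZF=0 PC=1
Step 2: PC=1 exec 'MOV B, 3'. After: A=3 B=3 C=0 D=0 ZF=0 PC=2
Step 3: PC=2 exec 'MUL B, 2'. After: A=3 B=6 C=0 D=0 ZF=0 PC=3
Step 4: PC=3 exec 'SUB A, 1'. After: A=2 B=6 C=0 D=0 ZF=0 PC=4
Step 5: PC=4 exec 'JNZ 2'. After: A=2 B=6 C=0 D=0 ZF=0 PC=2
Step 6: PC=2 exec 'MUL B, 2'. After: A=2 B=12 C=0 D=0 ZF=0 PC=3
Step 7: PC=3 exec 'SUB A, 1'. After: A=1 B=12 C=0 D=0 ZF=0 PC=4
Step 8: PC=4 exec 'JNZ 2'. After: A=1 B=12 C=0 D=0 ZF=0 PC=2
Step 9: PC=2 exec 'MUL B, 2'. After: A=1 B=24 C=0 D=0 ZF=0 PC=3
Step 10: PC=3 exec 'SUB A, 1'. After: A=0 B=24 C=0 D=0 ZF=1 PC=4
Step 11: PC=4 exec 'JNZ 2'. After: A=0 B=24 C=0 D=0 ZF=1 PC=5
Step 12: PC=5 exec 'ADD B, 1'. After: A=0 B=25 C=0 D=0 ZF=0 PC=6
Step 13: PC=6 exec 'ADD C, 5'. After: A=0 B=25 C=5 D=0 ZF=0 PC=7
Step 14: PC=7 exec 'MOV D, 1'. After: A=0 B=25 C=5 D=1 ZF=0 PC=8
Step 15: PC=8 exec 'ADD B, 3'. After: A=0 B=28 C=5 D=1 ZF=0 PC=9
Step 16: PC=9 exec 'ADD B, 4'. After: A=0 B=32 C=5 D=1 ZF=0 PC=10
Step 17: PC=10 exec 'MOV C, 5'. After: A=0 B=32 C=5 D=1 ZF=0 PC=11
Step 18: PC=11 exec 'ADD B, 2'. After: A=0 B=34 C=5 D=1 ZF=0 PC=12
Step 19: PC=12 exec 'HALT'. After: A=0 B=34 C=5 D=1 ZF=0 PC=12 HALTED
Total instructions executed: 19

Answer: 19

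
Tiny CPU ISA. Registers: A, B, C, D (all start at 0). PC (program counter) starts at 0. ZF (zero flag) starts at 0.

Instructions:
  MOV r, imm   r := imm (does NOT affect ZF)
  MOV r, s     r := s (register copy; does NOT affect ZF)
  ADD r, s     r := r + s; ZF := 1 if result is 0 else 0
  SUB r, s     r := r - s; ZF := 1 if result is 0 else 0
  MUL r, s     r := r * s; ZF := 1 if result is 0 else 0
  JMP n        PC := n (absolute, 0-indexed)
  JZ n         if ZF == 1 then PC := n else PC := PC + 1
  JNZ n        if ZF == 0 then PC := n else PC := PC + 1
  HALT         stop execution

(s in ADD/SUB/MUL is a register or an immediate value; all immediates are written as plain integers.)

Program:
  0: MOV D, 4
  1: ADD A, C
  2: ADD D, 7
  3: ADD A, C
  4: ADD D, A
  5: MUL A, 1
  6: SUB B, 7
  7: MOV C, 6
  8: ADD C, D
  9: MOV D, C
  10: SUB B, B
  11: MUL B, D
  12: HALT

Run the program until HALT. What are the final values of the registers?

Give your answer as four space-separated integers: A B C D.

Step 1: PC=0 exec 'MOV D, 4'. After: A=0 B=0 C=0 D=4 ZF=0 PC=1
Step 2: PC=1 exec 'ADD A, C'. After: A=0 B=0 C=0 D=4 ZF=1 PC=2
Step 3: PC=2 exec 'ADD D, 7'. After: A=0 B=0 C=0 D=11 ZF=0 PC=3
Step 4: PC=3 exec 'ADD A, C'. After: A=0 B=0 C=0 D=11 ZF=1 PC=4
Step 5: PC=4 exec 'ADD D, A'. After: A=0 B=0 C=0 D=11 ZF=0 PC=5
Step 6: PC=5 exec 'MUL A, 1'. After: A=0 B=0 C=0 D=11 ZF=1 PC=6
Step 7: PC=6 exec 'SUB B, 7'. After: A=0 B=-7 C=0 D=11 ZF=0 PC=7
Step 8: PC=7 exec 'MOV C, 6'. After: A=0 B=-7 C=6 D=11 ZF=0 PC=8
Step 9: PC=8 exec 'ADD C, D'. After: A=0 B=-7 C=17 D=11 ZF=0 PC=9
Step 10: PC=9 exec 'MOV D, C'. After: A=0 B=-7 C=17 D=17 ZF=0 PC=10
Step 11: PC=10 exec 'SUB B, B'. After: A=0 B=0 C=17 D=17 ZF=1 PC=11
Step 12: PC=11 exec 'MUL B, D'. After: A=0 B=0 C=17 D=17 ZF=1 PC=12
Step 13: PC=12 exec 'HALT'. After: A=0 B=0 C=17 D=17 ZF=1 PC=12 HALTED

Answer: 0 0 17 17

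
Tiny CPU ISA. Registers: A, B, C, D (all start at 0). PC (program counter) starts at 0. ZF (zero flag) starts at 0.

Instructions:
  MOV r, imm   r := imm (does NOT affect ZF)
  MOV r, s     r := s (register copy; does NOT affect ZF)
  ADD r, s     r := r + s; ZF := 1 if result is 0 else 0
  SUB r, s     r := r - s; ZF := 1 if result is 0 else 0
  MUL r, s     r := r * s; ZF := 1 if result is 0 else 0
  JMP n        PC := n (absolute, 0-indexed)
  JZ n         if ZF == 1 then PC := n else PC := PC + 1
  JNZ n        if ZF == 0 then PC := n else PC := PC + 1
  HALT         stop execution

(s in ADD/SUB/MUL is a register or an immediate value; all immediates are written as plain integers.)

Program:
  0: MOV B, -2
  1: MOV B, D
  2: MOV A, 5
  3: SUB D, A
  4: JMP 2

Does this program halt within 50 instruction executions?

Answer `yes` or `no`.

Step 1: PC=0 exec 'MOV B, -2'. After: A=0 B=-2 C=0 D=0 ZF=0 PC=1
Step 2: PC=1 exec 'MOV B, D'. After: A=0 B=0 C=0 D=0 ZF=0 PC=2
Step 3: PC=2 exec 'MOV A, 5'. After: A=5 B=0 C=0 D=0 ZF=0 PC=3
Step 4: PC=3 exec 'SUB D, A'. After: A=5 B=0 C=0 D=-5 ZF=0 PC=4
Step 5: PC=4 exec 'JMP 2'. After: A=5 B=0 C=0 D=-5 ZF=0 PC=2
Step 6: PC=2 exec 'MOV A, 5'. After: A=5 B=0 C=0 D=-5 ZF=0 PC=3
Step 7: PC=3 exec 'SUB D, A'. After: A=5 B=0 C=0 D=-10 ZF=0 PC=4
Step 8: PC=4 exec 'JMP 2'. After: A=5 B=0 C=0 D=-10 ZF=0 PC=2
Step 9: PC=2 exec 'MOV A, 5'. After: A=5 B=0 C=0 D=-10 ZF=0 PC=3
Step 10: PC=3 exec 'SUB D, A'. After: A=5 B=0 C=0 D=-15 ZF=0 PC=4
Step 11: PC=4 exec 'JMP 2'. After: A=5 B=0 C=0 D=-15 ZF=0 PC=2
Step 12: PC=2 exec 'MOV A, 5'. After: A=5 B=0 C=0 D=-15 ZF=0 PC=3
Step 13: PC=3 exec 'SUB D, A'. After: A=5 B=0 C=0 D=-20 ZF=0 PC=4
Step 14: PC=4 exec 'JMP 2'. After: A=5 B=0 C=0 D=-20 ZF=0 PC=2
Step 15: PC=2 exec 'MOV A, 5'. After: A=5 B=0 C=0 D=-20 ZF=0 PC=3
After 50 steps: not halted. PC revisits the same instructions with no path to HALT; will never halt.

Answer: no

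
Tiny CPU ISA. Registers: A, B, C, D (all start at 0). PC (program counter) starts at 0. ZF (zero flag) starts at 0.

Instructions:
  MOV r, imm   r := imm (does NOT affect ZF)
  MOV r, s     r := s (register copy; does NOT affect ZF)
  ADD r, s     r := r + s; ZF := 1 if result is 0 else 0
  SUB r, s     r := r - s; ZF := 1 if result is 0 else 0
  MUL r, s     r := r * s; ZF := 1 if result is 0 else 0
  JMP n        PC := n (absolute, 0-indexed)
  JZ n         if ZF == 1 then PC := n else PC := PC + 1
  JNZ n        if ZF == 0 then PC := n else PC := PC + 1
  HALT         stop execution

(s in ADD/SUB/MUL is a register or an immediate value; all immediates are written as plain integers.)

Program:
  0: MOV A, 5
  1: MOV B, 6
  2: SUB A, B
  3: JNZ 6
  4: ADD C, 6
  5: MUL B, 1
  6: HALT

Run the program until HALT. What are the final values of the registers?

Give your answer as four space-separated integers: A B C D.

Answer: -1 6 0 0

Derivation:
Step 1: PC=0 exec 'MOV A, 5'. After: A=5 B=0 C=0 D=0 ZF=0 PC=1
Step 2: PC=1 exec 'MOV B, 6'. After: A=5 B=6 C=0 D=0 ZF=0 PC=2
Step 3: PC=2 exec 'SUB A, B'. After: A=-1 B=6 C=0 D=0 ZF=0 PC=3
Step 4: PC=3 exec 'JNZ 6'. After: A=-1 B=6 C=0 D=0 ZF=0 PC=6
Step 5: PC=6 exec 'HALT'. After: A=-1 B=6 C=0 D=0 ZF=0 PC=6 HALTED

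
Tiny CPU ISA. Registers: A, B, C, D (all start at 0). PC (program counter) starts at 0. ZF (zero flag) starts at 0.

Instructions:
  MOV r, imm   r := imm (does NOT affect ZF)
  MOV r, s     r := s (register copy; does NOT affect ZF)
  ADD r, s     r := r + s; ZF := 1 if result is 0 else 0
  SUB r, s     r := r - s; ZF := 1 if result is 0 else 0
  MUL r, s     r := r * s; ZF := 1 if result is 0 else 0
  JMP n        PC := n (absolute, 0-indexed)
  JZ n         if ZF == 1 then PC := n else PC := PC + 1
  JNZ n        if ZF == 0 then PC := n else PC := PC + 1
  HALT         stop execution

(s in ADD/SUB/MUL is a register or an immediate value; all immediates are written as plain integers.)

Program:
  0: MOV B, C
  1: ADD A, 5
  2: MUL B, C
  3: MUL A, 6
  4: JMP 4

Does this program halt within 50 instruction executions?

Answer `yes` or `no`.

Answer: no

Derivation:
Step 1: PC=0 exec 'MOV B, C'. After: A=0 B=0 C=0 D=0 ZF=0 PC=1
Step 2: PC=1 exec 'ADD A, 5'. After: A=5 B=0 C=0 D=0 ZF=0 PC=2
Step 3: PC=2 exec 'MUL B, C'. After: A=5 B=0 C=0 D=0 ZF=1 PC=3
Step 4: PC=3 exec 'MUL A, 6'. After: A=30 B=0 C=0 D=0 ZF=0 PC=4
Step 5: PC=4 exec 'JMP 4'. After: A=30 B=0 C=0 D=0 ZF=0 PC=4
State after step 5 equals state after step 4: the program is in a cycle of length 1 and will never halt.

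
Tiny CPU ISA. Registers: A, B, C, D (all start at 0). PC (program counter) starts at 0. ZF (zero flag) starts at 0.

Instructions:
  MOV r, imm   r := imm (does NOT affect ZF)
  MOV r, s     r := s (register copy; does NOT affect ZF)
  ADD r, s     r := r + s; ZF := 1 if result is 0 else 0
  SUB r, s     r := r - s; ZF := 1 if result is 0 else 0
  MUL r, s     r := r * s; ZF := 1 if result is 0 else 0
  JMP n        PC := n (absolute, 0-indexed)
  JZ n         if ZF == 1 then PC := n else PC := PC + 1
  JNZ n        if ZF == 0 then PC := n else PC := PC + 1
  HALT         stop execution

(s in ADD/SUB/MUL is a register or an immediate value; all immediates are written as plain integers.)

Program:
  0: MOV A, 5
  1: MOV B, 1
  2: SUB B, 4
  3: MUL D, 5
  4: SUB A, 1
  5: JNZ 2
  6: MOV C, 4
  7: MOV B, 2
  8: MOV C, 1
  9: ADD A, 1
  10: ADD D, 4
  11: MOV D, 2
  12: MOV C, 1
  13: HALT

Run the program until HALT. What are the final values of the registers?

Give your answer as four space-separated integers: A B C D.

Answer: 1 2 1 2

Derivation:
Step 1: PC=0 exec 'MOV A, 5'. After: A=5 B=0 C=0 D=0 ZF=0 PC=1
Step 2: PC=1 exec 'MOV B, 1'. After: A=5 B=1 C=0 D=0 ZF=0 PC=2
Step 3: PC=2 exec 'SUB B, 4'. After: A=5 B=-3 C=0 D=0 ZF=0 PC=3
Step 4: PC=3 exec 'MUL D, 5'. After: A=5 B=-3 C=0 D=0 ZF=1 PC=4
Step 5: PC=4 exec 'SUB A, 1'. After: A=4 B=-3 C=0 D=0 ZF=0 PC=5
Step 6: PC=5 exec 'JNZ 2'. After: A=4 B=-3 C=0 D=0 ZF=0 PC=2
Step 7: PC=2 exec 'SUB B, 4'. After: A=4 B=-7 C=0 D=0 ZF=0 PC=3
Step 8: PC=3 exec 'MUL D, 5'. After: A=4 B=-7 C=0 D=0 ZF=1 PC=4
Step 9: PC=4 exec 'SUB A, 1'. After: A=3 B=-7 C=0 D=0 ZF=0 PC=5
Step 10: PC=5 exec 'JNZ 2'. After: A=3 B=-7 C=0 D=0 ZF=0 PC=2
Step 11: PC=2 exec 'SUB B, 4'. After: A=3 B=-11 C=0 D=0 ZF=0 PC=3
Step 12: PC=3 exec 'MUL D, 5'. After: A=3 B=-11 C=0 D=0 ZF=1 PC=4
Step 13: PC=4 exec 'SUB A, 1'. After: A=2 B=-11 C=0 D=0 ZF=0 PC=5
Step 14: PC=5 exec 'JNZ 2'. After: A=2 B=-11 C=0 D=0 ZF=0 PC=2
Step 15: PC=2 exec 'SUB B, 4'. After: A=2 B=-15 C=0 D=0 ZF=0 PC=3
Step 16: PC=3 exec 'MUL D, 5'. After: A=2 B=-15 C=0 D=0 ZF=1 PC=4
Step 17: PC=4 exec 'SUB A, 1'. After: A=1 B=-15 C=0 D=0 ZF=0 PC=5
Step 18: PC=5 exec 'JNZ 2'. After: A=1 B=-15 C=0 D=0 ZF=0 PC=2
Step 19: PC=2 exec 'SUB B, 4'. After: A=1 B=-19 C=0 D=0 ZF=0 PC=3
Step 20: PC=3 exec 'MUL D, 5'. After: A=1 B=-19 C=0 D=0 ZF=1 PC=4
Step 21: PC=4 exec 'SUB A, 1'. After: A=0 B=-19 C=0 D=0 ZF=1 PC=5
Step 22: PC=5 exec 'JNZ 2'. After: A=0 B=-19 C=0 D=0 ZF=1 PC=6
Step 23: PC=6 exec 'MOV C, 4'. After: A=0 B=-19 C=4 D=0 ZF=1 PC=7
Step 24: PC=7 exec 'MOV B, 2'. After: A=0 B=2 C=4 D=0 ZF=1 PC=8
Step 25: PC=8 exec 'MOV C, 1'. After: A=0 B=2 C=1 D=0 ZF=1 PC=9
Step 26: PC=9 exec 'ADD A, 1'. After: A=1 B=2 C=1 D=0 ZF=0 PC=10
Step 27: PC=10 exec 'ADD D, 4'. After: A=1 B=2 C=1 D=4 ZF=0 PC=11
Step 28: PC=11 exec 'MOV D, 2'. After: A=1 B=2 C=1 D=2 ZF=0 PC=12
Step 29: PC=12 exec 'MOV C, 1'. After: A=1 B=2 C=1 D=2 ZF=0 PC=13
Step 30: PC=13 exec 'HALT'. After: A=1 B=2 C=1 D=2 ZF=0 PC=13 HALTED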